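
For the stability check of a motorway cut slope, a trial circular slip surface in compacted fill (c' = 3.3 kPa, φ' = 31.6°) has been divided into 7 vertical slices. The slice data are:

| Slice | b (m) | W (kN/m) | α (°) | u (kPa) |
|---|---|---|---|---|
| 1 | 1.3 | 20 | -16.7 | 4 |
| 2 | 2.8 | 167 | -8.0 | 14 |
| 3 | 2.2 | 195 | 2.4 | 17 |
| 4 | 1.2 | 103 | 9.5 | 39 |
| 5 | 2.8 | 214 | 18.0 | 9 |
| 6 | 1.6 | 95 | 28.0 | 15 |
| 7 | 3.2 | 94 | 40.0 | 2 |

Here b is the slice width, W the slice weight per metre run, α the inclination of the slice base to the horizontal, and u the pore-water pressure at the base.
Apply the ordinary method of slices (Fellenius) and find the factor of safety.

Ordinary method of slices: FS = Σ[c'·Δl_i + (W_i cosα_i − u_i·Δl_i)·tanφ'] / Σ W_i sinα_i, with Δl_i = b_i / cosα_i.
Slice 1: Δl = 1.3/cos(-16.7°) = 1.357 m; N'_1 = 20·cos(-16.7°) − 4·1.357 = 13.7; c'Δl = 4.48; W sinα = -5.7
Slice 2: Δl = 2.8/cos(-8.0°) = 2.828 m; N'_2 = 167·cos(-8.0°) − 14·2.828 = 125.8; c'Δl = 9.33; W sinα = -23.2
Slice 3: Δl = 2.2/cos2.4° = 2.202 m; N'_3 = 195·cos2.4° − 17·2.202 = 157.4; c'Δl = 7.27; W sinα = 8.2
Slice 4: Δl = 1.2/cos9.5° = 1.217 m; N'_4 = 103·cos9.5° − 39·1.217 = 54.1; c'Δl = 4.02; W sinα = 17.0
Slice 5: Δl = 2.8/cos18.0° = 2.944 m; N'_5 = 214·cos18.0° − 9·2.944 = 177.0; c'Δl = 9.72; W sinα = 66.1
Slice 6: Δl = 1.6/cos28.0° = 1.812 m; N'_6 = 95·cos28.0° − 15·1.812 = 56.7; c'Δl = 5.98; W sinα = 44.6
Slice 7: Δl = 3.2/cos40.0° = 4.177 m; N'_7 = 94·cos40.0° − 2·4.177 = 63.7; c'Δl = 13.79; W sinα = 60.4
Σc'Δl = 54.6 kN/m; ΣN' = 648.4 kN/m; ΣW sinα = 167.3 kN/m
Resisting = 54.6 + 648.4·tan31.6° = 54.6 + 398.9 = 453.5 kN/m
FS = 453.5 / 167.3 = 2.710

FS = 2.71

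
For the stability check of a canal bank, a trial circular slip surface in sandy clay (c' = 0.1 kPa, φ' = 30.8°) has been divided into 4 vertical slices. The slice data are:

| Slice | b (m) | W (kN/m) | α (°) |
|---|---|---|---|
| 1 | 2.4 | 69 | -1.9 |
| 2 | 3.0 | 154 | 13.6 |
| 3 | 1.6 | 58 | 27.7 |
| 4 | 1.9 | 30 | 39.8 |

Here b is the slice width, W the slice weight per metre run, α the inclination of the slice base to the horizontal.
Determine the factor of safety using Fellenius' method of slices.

FS = 2.19

Ordinary method of slices: FS = Σ[c'·Δl_i + (W_i cosα_i)·tanφ'] / Σ W_i sinα_i, with Δl_i = b_i / cosα_i.
Slice 1: Δl = 2.4/cos(-1.9°) = 2.401 m; N'_1 = 69·cos(-1.9°) = 69.0; c'Δl = 0.24; W sinα = -2.3
Slice 2: Δl = 3.0/cos13.6° = 3.087 m; N'_2 = 154·cos13.6° = 149.7; c'Δl = 0.31; W sinα = 36.2
Slice 3: Δl = 1.6/cos27.7° = 1.807 m; N'_3 = 58·cos27.7° = 51.4; c'Δl = 0.18; W sinα = 27.0
Slice 4: Δl = 1.9/cos39.8° = 2.473 m; N'_4 = 30·cos39.8° = 23.0; c'Δl = 0.25; W sinα = 19.2
Σc'Δl = 1.0 kN/m; ΣN' = 293.0 kN/m; ΣW sinα = 80.1 kN/m
Resisting = 1.0 + 293.0·tan30.8° = 1.0 + 174.7 = 175.7 kN/m
FS = 175.7 / 80.1 = 2.193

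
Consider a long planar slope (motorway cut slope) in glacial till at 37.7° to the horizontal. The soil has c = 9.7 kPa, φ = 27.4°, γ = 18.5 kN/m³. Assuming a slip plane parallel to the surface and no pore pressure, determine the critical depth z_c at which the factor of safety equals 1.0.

Setting FS = 1.00 in FS = [c + γz cos²β tanφ] / [γz sinβ cosβ] and solving for z:
z = c / [γ cosβ (FS·sinβ − cosβ·tanφ)]
  = 9.7 / [18.5·cos37.7°·(1.00·sin37.7° − cos37.7°·tan27.4°)]
  = 9.7 / [18.5·0.7912·(1.00·0.6115 − 0.7912·0.5184)]
  = 9.7 / 2.9480 = 3.290 m

z_c = 3.29 m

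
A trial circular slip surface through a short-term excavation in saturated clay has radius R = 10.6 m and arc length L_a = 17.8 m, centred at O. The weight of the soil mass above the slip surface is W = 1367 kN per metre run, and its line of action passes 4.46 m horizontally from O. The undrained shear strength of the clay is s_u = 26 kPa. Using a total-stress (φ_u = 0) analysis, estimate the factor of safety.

FS = 0.80

Taking moments about the centre O, the resisting moment is provided by the undrained shear strength acting along the arc:
M_R = s_u·L_a·R = 26·17.80·10.6 = 4905.7 kN·m/m
M_D = W·d = 1367·4.46 = 6096.8 kN·m/m
FS = M_R / M_D = 4905.7 / 6096.8 = 0.805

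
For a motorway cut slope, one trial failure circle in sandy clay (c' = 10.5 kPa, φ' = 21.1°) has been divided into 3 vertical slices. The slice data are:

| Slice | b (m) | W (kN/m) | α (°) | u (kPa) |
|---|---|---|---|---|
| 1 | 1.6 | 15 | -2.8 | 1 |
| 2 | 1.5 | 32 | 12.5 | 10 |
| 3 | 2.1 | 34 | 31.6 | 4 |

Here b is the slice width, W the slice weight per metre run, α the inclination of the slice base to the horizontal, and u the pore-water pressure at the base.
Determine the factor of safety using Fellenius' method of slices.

FS = 3.23

Ordinary method of slices: FS = Σ[c'·Δl_i + (W_i cosα_i − u_i·Δl_i)·tanφ'] / Σ W_i sinα_i, with Δl_i = b_i / cosα_i.
Slice 1: Δl = 1.6/cos(-2.8°) = 1.602 m; N'_1 = 15·cos(-2.8°) − 1·1.602 = 13.4; c'Δl = 16.82; W sinα = -0.7
Slice 2: Δl = 1.5/cos12.5° = 1.536 m; N'_2 = 32·cos12.5° − 10·1.536 = 15.9; c'Δl = 16.13; W sinα = 6.9
Slice 3: Δl = 2.1/cos31.6° = 2.466 m; N'_3 = 34·cos31.6° − 4·2.466 = 19.1; c'Δl = 25.89; W sinα = 17.8
Σc'Δl = 58.8 kN/m; ΣN' = 48.4 kN/m; ΣW sinα = 24.0 kN/m
Resisting = 58.8 + 48.4·tan21.1° = 58.8 + 18.7 = 77.5 kN/m
FS = 77.5 / 24.0 = 3.228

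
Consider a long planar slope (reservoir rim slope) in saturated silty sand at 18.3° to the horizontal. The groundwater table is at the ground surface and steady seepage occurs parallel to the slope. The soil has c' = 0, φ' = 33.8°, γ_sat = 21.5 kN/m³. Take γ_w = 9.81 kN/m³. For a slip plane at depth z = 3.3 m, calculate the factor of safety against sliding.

With seepage parallel to the slope and the water table at the surface, the effective normal stress on the slip plane uses the buoyant unit weight γ' = γ_sat − γ_w while the driving shear stress uses γ_sat:
FS = [c' + γ' z cos²β tanφ'] / [γ_sat z sinβ cosβ]
(For c' = 0 this reduces to FS = (γ'/γ_sat)·tanφ'/tanβ.)
γ' = 21.5 − 9.81 = 11.69 kN/m³
Numerator = 0.0 + 11.69·3.3·cos²18.3°·tan33.8° = 0.0 + 11.69·3.3·0.9014·0.6694 = 23.279 kPa
Denominator = 21.5·3.3·sin18.3°·cos18.3° = 21.5·3.3·0.3140·0.9494 = 21.151 kPa
FS = 23.279 / 21.151 = 1.101

FS = 1.10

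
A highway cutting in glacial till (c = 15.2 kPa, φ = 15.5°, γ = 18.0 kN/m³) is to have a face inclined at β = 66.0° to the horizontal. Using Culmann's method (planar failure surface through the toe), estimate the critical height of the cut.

Culmann's analysis gives the critical failure plane at α_cr = (β + φ)/2 = (66.0 + 15.5)/2 = 40.8°, and the critical height
H_c = (4c/γ) · sinβ cosφ / [1 − cos(β − φ)]
    = (4·15.2/18.0) · sin66.0°·cos15.5° / [1 − cos(50.5°)]
    = 3.378 · 0.9135·0.9636 / [1 − 0.6361]
    = 3.378 · 0.8803 / 0.3639
    = 8.17 m

H_c = 8.17 m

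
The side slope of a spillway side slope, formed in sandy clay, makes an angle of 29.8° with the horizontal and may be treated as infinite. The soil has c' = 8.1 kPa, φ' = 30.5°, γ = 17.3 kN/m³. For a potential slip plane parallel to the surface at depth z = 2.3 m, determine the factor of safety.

For an infinite slope with a slip plane parallel to the surface (no pore pressure): FS = [c' + γz cos²β tanφ'] / [γz sinβ cosβ].
γz = 17.3·2.3 = 39.79 kN/m²
Numerator = 8.1 + 39.79·cos²29.8°·tan30.5° = 8.1 + 39.79·0.7530·0.5890 = 25.749 kPa
Denominator = 39.79·sin29.8°·cos29.8° = 39.79·0.4970·0.8678 = 17.160 kPa
FS = 25.749 / 17.160 = 1.501

FS = 1.50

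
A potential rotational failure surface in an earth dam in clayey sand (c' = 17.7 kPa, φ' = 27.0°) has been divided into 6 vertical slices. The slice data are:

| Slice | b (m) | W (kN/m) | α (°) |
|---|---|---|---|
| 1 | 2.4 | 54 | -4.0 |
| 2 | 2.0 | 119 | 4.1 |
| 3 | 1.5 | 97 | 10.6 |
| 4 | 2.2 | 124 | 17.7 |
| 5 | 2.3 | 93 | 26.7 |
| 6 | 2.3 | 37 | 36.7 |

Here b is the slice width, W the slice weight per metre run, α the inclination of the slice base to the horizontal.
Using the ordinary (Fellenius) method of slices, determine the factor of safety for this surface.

FS = 4.00

Ordinary method of slices: FS = Σ[c'·Δl_i + (W_i cosα_i)·tanφ'] / Σ W_i sinα_i, with Δl_i = b_i / cosα_i.
Slice 1: Δl = 2.4/cos(-4.0°) = 2.406 m; N'_1 = 54·cos(-4.0°) = 53.9; c'Δl = 42.58; W sinα = -3.8
Slice 2: Δl = 2.0/cos4.1° = 2.005 m; N'_2 = 119·cos4.1° = 118.7; c'Δl = 35.49; W sinα = 8.5
Slice 3: Δl = 1.5/cos10.6° = 1.526 m; N'_3 = 97·cos10.6° = 95.3; c'Δl = 27.01; W sinα = 17.8
Slice 4: Δl = 2.2/cos17.7° = 2.309 m; N'_4 = 124·cos17.7° = 118.1; c'Δl = 40.87; W sinα = 37.7
Slice 5: Δl = 2.3/cos26.7° = 2.575 m; N'_5 = 93·cos26.7° = 83.1; c'Δl = 45.57; W sinα = 41.8
Slice 6: Δl = 2.3/cos36.7° = 2.869 m; N'_6 = 37·cos36.7° = 29.7; c'Δl = 50.77; W sinα = 22.1
Σc'Δl = 242.3 kN/m; ΣN' = 498.8 kN/m; ΣW sinα = 124.2 kN/m
Resisting = 242.3 + 498.8·tan27.0° = 242.3 + 254.1 = 496.4 kN/m
FS = 496.4 / 124.2 = 3.998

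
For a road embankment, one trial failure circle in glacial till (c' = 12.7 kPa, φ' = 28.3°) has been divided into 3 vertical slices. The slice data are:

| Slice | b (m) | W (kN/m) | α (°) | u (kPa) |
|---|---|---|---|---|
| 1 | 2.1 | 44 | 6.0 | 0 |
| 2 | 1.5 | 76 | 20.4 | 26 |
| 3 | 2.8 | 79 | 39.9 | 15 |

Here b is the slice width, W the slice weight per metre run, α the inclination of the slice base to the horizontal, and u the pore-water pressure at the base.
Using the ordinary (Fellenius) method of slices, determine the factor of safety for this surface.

Ordinary method of slices: FS = Σ[c'·Δl_i + (W_i cosα_i − u_i·Δl_i)·tanφ'] / Σ W_i sinα_i, with Δl_i = b_i / cosα_i.
Slice 1: Δl = 2.1/cos6.0° = 2.112 m; N'_1 = 44·cos6.0° − 0·2.112 = 43.8; c'Δl = 26.82; W sinα = 4.6
Slice 2: Δl = 1.5/cos20.4° = 1.600 m; N'_2 = 76·cos20.4° − 26·1.600 = 29.6; c'Δl = 20.32; W sinα = 26.5
Slice 3: Δl = 2.8/cos39.9° = 3.650 m; N'_3 = 79·cos39.9° − 15·3.650 = 5.9; c'Δl = 46.35; W sinα = 50.7
Σc'Δl = 93.5 kN/m; ΣN' = 79.2 kN/m; ΣW sinα = 81.8 kN/m
Resisting = 93.5 + 79.2·tan28.3° = 93.5 + 42.7 = 136.2 kN/m
FS = 136.2 / 81.8 = 1.665

FS = 1.67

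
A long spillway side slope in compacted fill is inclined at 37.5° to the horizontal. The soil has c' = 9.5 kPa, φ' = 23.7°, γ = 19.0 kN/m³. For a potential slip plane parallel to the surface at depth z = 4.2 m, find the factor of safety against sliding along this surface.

For an infinite slope with a slip plane parallel to the surface (no pore pressure): FS = [c' + γz cos²β tanφ'] / [γz sinβ cosβ].
γz = 19.0·4.2 = 79.80 kN/m²
Numerator = 9.5 + 79.80·cos²37.5°·tan23.7° = 9.5 + 79.80·0.6294·0.4390 = 31.548 kPa
Denominator = 79.80·sin37.5°·cos37.5° = 79.80·0.6088·0.7934 = 38.540 kPa
FS = 31.548 / 38.540 = 0.819

FS = 0.82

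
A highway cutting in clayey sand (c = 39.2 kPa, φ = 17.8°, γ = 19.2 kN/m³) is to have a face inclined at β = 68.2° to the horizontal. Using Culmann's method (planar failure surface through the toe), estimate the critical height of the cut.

Culmann's analysis gives the critical failure plane at α_cr = (β + φ)/2 = (68.2 + 17.8)/2 = 43.0°, and the critical height
H_c = (4c/γ) · sinβ cosφ / [1 − cos(β − φ)]
    = (4·39.2/19.2) · sin68.2°·cos17.8° / [1 − cos(50.4°)]
    = 8.167 · 0.9285·0.9521 / [1 − 0.6374]
    = 8.167 · 0.8840 / 0.3626
    = 19.91 m

H_c = 19.91 m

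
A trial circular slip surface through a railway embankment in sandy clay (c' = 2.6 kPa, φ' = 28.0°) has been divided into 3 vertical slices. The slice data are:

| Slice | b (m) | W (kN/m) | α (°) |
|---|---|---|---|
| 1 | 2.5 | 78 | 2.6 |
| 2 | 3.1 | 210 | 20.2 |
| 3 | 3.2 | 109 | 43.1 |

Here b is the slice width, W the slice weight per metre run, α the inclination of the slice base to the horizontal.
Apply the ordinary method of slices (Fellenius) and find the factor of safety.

Ordinary method of slices: FS = Σ[c'·Δl_i + (W_i cosα_i)·tanφ'] / Σ W_i sinα_i, with Δl_i = b_i / cosα_i.
Slice 1: Δl = 2.5/cos2.6° = 2.503 m; N'_1 = 78·cos2.6° = 77.9; c'Δl = 6.51; W sinα = 3.5
Slice 2: Δl = 3.1/cos20.2° = 3.303 m; N'_2 = 210·cos20.2° = 197.1; c'Δl = 8.59; W sinα = 72.5
Slice 3: Δl = 3.2/cos43.1° = 4.383 m; N'_3 = 109·cos43.1° = 79.6; c'Δl = 11.39; W sinα = 74.5
Σc'Δl = 26.5 kN/m; ΣN' = 354.6 kN/m; ΣW sinα = 150.5 kN/m
Resisting = 26.5 + 354.6·tan28.0° = 26.5 + 188.5 = 215.0 kN/m
FS = 215.0 / 150.5 = 1.429

FS = 1.43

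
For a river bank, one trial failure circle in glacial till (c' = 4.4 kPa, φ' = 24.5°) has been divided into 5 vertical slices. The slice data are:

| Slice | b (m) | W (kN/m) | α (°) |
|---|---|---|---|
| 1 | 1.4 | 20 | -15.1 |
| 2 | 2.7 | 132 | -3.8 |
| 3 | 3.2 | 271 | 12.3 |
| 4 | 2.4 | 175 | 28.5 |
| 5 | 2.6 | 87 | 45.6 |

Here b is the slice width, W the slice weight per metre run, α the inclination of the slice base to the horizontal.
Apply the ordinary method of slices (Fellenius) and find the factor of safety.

FS = 1.84

Ordinary method of slices: FS = Σ[c'·Δl_i + (W_i cosα_i)·tanφ'] / Σ W_i sinα_i, with Δl_i = b_i / cosα_i.
Slice 1: Δl = 1.4/cos(-15.1°) = 1.450 m; N'_1 = 20·cos(-15.1°) = 19.3; c'Δl = 6.38; W sinα = -5.2
Slice 2: Δl = 2.7/cos(-3.8°) = 2.706 m; N'_2 = 132·cos(-3.8°) = 131.7; c'Δl = 11.91; W sinα = -8.7
Slice 3: Δl = 3.2/cos12.3° = 3.275 m; N'_3 = 271·cos12.3° = 264.8; c'Δl = 14.41; W sinα = 57.7
Slice 4: Δl = 2.4/cos28.5° = 2.731 m; N'_4 = 175·cos28.5° = 153.8; c'Δl = 12.02; W sinα = 83.5
Slice 5: Δl = 2.6/cos45.6° = 3.716 m; N'_5 = 87·cos45.6° = 60.9; c'Δl = 16.35; W sinα = 62.2
Σc'Δl = 61.1 kN/m; ΣN' = 630.5 kN/m; ΣW sinα = 189.4 kN/m
Resisting = 61.1 + 630.5·tan24.5° = 61.1 + 287.3 = 348.4 kN/m
FS = 348.4 / 189.4 = 1.839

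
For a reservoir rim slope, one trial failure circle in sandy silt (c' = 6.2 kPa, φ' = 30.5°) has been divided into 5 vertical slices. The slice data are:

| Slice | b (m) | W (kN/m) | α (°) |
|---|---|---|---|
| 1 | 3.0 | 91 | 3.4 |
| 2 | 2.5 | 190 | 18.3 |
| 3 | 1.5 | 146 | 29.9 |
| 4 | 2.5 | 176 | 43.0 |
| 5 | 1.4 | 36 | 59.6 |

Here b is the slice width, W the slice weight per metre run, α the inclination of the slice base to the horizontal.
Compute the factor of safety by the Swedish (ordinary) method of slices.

FS = 1.40

Ordinary method of slices: FS = Σ[c'·Δl_i + (W_i cosα_i)·tanφ'] / Σ W_i sinα_i, with Δl_i = b_i / cosα_i.
Slice 1: Δl = 3.0/cos3.4° = 3.005 m; N'_1 = 91·cos3.4° = 90.8; c'Δl = 18.63; W sinα = 5.4
Slice 2: Δl = 2.5/cos18.3° = 2.633 m; N'_2 = 190·cos18.3° = 180.4; c'Δl = 16.33; W sinα = 59.7
Slice 3: Δl = 1.5/cos29.9° = 1.730 m; N'_3 = 146·cos29.9° = 126.6; c'Δl = 10.73; W sinα = 72.8
Slice 4: Δl = 2.5/cos43.0° = 3.418 m; N'_4 = 176·cos43.0° = 128.7; c'Δl = 21.19; W sinα = 120.0
Slice 5: Δl = 1.4/cos59.6° = 2.767 m; N'_5 = 36·cos59.6° = 18.2; c'Δl = 17.15; W sinα = 31.1
Σc'Δl = 84.0 kN/m; ΣN' = 544.7 kN/m; ΣW sinα = 288.9 kN/m
Resisting = 84.0 + 544.7·tan30.5° = 84.0 + 320.9 = 404.9 kN/m
FS = 404.9 / 288.9 = 1.401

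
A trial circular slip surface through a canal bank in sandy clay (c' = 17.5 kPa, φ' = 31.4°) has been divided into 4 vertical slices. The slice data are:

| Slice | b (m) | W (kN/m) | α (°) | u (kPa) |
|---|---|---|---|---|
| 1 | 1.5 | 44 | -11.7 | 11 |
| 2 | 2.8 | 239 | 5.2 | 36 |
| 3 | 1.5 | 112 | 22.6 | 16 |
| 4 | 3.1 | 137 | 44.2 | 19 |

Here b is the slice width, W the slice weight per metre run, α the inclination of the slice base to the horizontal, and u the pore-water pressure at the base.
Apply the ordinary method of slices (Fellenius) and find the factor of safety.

FS = 2.23

Ordinary method of slices: FS = Σ[c'·Δl_i + (W_i cosα_i − u_i·Δl_i)·tanφ'] / Σ W_i sinα_i, with Δl_i = b_i / cosα_i.
Slice 1: Δl = 1.5/cos(-11.7°) = 1.532 m; N'_1 = 44·cos(-11.7°) − 11·1.532 = 26.2; c'Δl = 26.81; W sinα = -8.9
Slice 2: Δl = 2.8/cos5.2° = 2.812 m; N'_2 = 239·cos5.2° − 36·2.812 = 136.8; c'Δl = 49.20; W sinα = 21.7
Slice 3: Δl = 1.5/cos22.6° = 1.625 m; N'_3 = 112·cos22.6° − 16·1.625 = 77.4; c'Δl = 28.43; W sinα = 43.0
Slice 4: Δl = 3.1/cos44.2° = 4.324 m; N'_4 = 137·cos44.2° − 19·4.324 = 16.1; c'Δl = 75.67; W sinα = 95.5
Σc'Δl = 180.1 kN/m; ΣN' = 256.5 kN/m; ΣW sinα = 151.3 kN/m
Resisting = 180.1 + 256.5·tan31.4° = 180.1 + 156.6 = 336.7 kN/m
FS = 336.7 / 151.3 = 2.225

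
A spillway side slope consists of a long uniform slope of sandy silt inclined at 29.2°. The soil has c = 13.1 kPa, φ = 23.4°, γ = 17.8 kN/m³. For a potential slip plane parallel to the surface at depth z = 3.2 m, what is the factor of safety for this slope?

FS = 1.31

For an infinite slope with a slip plane parallel to the surface (no pore pressure): FS = [c + γz cos²β tanφ] / [γz sinβ cosβ].
γz = 17.8·3.2 = 56.96 kN/m²
Numerator = 13.1 + 56.96·cos²29.2°·tan23.4° = 13.1 + 56.96·0.7620·0.4327 = 31.882 kPa
Denominator = 56.96·sin29.2°·cos29.2° = 56.96·0.4879·0.8729 = 24.257 kPa
FS = 31.882 / 24.257 = 1.314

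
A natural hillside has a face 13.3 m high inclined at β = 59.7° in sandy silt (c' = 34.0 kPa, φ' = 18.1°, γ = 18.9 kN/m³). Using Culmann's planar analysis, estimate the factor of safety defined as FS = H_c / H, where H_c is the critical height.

FS = 1.76

H_c = (4c'/γ) · sinβ cosφ' / [1 − cos(β − φ')]
    = (4·34.0/18.9) · sin59.7°·cos18.1° / [1 − cos41.6°]
    = 7.196 · 0.8207 / 0.2522 = 23.42 m
FS = H_c / H = 23.42 / 13.3 = 1.761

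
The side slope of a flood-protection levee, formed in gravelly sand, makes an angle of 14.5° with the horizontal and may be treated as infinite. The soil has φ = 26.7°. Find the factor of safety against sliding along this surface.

For a dry cohesionless infinite slope the factor of safety is FS = tanφ / tanβ.
FS = tan26.7° / tan14.5° = 0.5029 / 0.2586 = 1.945

FS = 1.94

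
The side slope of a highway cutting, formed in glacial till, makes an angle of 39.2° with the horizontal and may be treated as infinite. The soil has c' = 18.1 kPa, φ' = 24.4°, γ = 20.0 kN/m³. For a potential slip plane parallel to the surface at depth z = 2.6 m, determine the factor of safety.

FS = 1.27

For an infinite slope with a slip plane parallel to the surface (no pore pressure): FS = [c' + γz cos²β tanφ'] / [γz sinβ cosβ].
γz = 20.0·2.6 = 52.00 kN/m²
Numerator = 18.1 + 52.00·cos²39.2°·tan24.4° = 18.1 + 52.00·0.6005·0.4536 = 32.266 kPa
Denominator = 52.00·sin39.2°·cos39.2° = 52.00·0.6320·0.7749 = 25.469 kPa
FS = 32.266 / 25.469 = 1.267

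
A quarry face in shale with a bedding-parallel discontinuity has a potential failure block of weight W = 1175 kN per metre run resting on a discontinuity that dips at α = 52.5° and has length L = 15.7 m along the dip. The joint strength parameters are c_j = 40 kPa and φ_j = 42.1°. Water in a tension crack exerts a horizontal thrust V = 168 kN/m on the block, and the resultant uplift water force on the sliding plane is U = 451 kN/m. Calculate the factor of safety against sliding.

Resolving the block weight along and normal to the plane and applying the Mohr–Coulomb strength on the joint:
N' = W cosα − U − V sinα = 1175·cos52.5° − 451 − 168·sin52.5° = 131.0 kN/m
Driving force T = W sinα + V cosα = 1175·sin52.5° + 168·cos52.5° = 1034.5 kN/m
Resisting force R = c_j·L + N'·tanφ_j = 40·15.7 + 131.0·tan42.1° = 628.0 + 118.4 = 746.4 kN/m
FS = R / T = 746.4 / 1034.5 = 0.722

FS = 0.72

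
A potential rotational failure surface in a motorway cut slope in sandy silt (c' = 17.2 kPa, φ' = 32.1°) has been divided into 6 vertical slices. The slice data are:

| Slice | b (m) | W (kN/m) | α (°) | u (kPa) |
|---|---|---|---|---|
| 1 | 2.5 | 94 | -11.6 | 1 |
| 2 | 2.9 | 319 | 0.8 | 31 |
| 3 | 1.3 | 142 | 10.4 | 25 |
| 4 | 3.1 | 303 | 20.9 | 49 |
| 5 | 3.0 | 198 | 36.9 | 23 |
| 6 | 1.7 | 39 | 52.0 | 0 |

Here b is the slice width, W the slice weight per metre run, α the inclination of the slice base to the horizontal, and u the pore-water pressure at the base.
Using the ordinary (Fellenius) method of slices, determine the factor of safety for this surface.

FS = 2.56

Ordinary method of slices: FS = Σ[c'·Δl_i + (W_i cosα_i − u_i·Δl_i)·tanφ'] / Σ W_i sinα_i, with Δl_i = b_i / cosα_i.
Slice 1: Δl = 2.5/cos(-11.6°) = 2.552 m; N'_1 = 94·cos(-11.6°) − 1·2.552 = 89.5; c'Δl = 43.90; W sinα = -18.9
Slice 2: Δl = 2.9/cos0.8° = 2.900 m; N'_2 = 319·cos0.8° − 31·2.900 = 229.1; c'Δl = 49.88; W sinα = 4.5
Slice 3: Δl = 1.3/cos10.4° = 1.322 m; N'_3 = 142·cos10.4° − 25·1.322 = 106.6; c'Δl = 22.73; W sinα = 25.6
Slice 4: Δl = 3.1/cos20.9° = 3.318 m; N'_4 = 303·cos20.9° − 49·3.318 = 120.5; c'Δl = 57.08; W sinα = 108.1
Slice 5: Δl = 3.0/cos36.9° = 3.751 m; N'_5 = 198·cos36.9° − 23·3.751 = 72.1; c'Δl = 64.53; W sinα = 118.9
Slice 6: Δl = 1.7/cos52.0° = 2.761 m; N'_6 = 39·cos52.0° − 0·2.761 = 24.0; c'Δl = 47.49; W sinα = 30.7
Σc'Δl = 285.6 kN/m; ΣN' = 641.7 kN/m; ΣW sinα = 268.9 kN/m
Resisting = 285.6 + 641.7·tan32.1° = 285.6 + 402.6 = 688.2 kN/m
FS = 688.2 / 268.9 = 2.559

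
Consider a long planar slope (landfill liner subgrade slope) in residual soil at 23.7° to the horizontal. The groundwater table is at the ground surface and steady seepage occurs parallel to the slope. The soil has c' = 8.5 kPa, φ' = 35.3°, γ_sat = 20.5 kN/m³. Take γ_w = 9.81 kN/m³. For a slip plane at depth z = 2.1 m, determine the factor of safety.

FS = 1.38

With seepage parallel to the slope and the water table at the surface, the effective normal stress on the slip plane uses the buoyant unit weight γ' = γ_sat − γ_w while the driving shear stress uses γ_sat:
FS = [c' + γ' z cos²β tanφ'] / [γ_sat z sinβ cosβ]
γ' = 20.5 − 9.81 = 10.69 kN/m³
Numerator = 8.5 + 10.69·2.1·cos²23.7°·tan35.3° = 8.5 + 10.69·2.1·0.8384·0.7080 = 21.827 kPa
Denominator = 20.5·2.1·sin23.7°·cos23.7° = 20.5·2.1·0.4019·0.9157 = 15.844 kPa
FS = 21.827 / 15.844 = 1.378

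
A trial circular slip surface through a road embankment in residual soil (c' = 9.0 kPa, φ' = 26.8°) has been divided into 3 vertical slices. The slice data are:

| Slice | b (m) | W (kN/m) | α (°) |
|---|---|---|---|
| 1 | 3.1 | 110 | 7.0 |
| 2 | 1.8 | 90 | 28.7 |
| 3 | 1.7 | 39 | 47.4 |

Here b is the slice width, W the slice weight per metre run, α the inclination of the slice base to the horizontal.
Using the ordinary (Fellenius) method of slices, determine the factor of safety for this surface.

FS = 2.08

Ordinary method of slices: FS = Σ[c'·Δl_i + (W_i cosα_i)·tanφ'] / Σ W_i sinα_i, with Δl_i = b_i / cosα_i.
Slice 1: Δl = 3.1/cos7.0° = 3.123 m; N'_1 = 110·cos7.0° = 109.2; c'Δl = 28.11; W sinα = 13.4
Slice 2: Δl = 1.8/cos28.7° = 2.052 m; N'_2 = 90·cos28.7° = 78.9; c'Δl = 18.47; W sinα = 43.2
Slice 3: Δl = 1.7/cos47.4° = 2.512 m; N'_3 = 39·cos47.4° = 26.4; c'Δl = 22.60; W sinα = 28.7
Σc'Δl = 69.2 kN/m; ΣN' = 214.5 kN/m; ΣW sinα = 85.3 kN/m
Resisting = 69.2 + 214.5·tan26.8° = 69.2 + 108.4 = 177.5 kN/m
FS = 177.5 / 85.3 = 2.081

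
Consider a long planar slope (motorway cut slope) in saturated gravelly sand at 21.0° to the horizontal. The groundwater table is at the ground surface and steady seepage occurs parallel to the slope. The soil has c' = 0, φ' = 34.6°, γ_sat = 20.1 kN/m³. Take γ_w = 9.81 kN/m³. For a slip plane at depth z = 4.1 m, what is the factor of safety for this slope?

With seepage parallel to the slope and the water table at the surface, the effective normal stress on the slip plane uses the buoyant unit weight γ' = γ_sat − γ_w while the driving shear stress uses γ_sat:
FS = [c' + γ' z cos²β tanφ'] / [γ_sat z sinβ cosβ]
(For c' = 0 this reduces to FS = (γ'/γ_sat)·tanφ'/tanβ.)
γ' = 20.1 − 9.81 = 10.29 kN/m³
Numerator = 0.0 + 10.29·4.1·cos²21.0°·tan34.6° = 0.0 + 10.29·4.1·0.8716·0.6899 = 25.366 kPa
Denominator = 20.1·4.1·sin21.0°·cos21.0° = 20.1·4.1·0.3584·0.9336 = 27.572 kPa
FS = 25.366 / 27.572 = 0.920

FS = 0.92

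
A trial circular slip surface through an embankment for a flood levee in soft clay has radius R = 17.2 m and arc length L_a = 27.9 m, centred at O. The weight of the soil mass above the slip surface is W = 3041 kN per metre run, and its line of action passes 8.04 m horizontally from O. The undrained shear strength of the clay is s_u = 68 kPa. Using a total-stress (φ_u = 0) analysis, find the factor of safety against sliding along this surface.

FS = 1.33

Taking moments about the centre O, the resisting moment is provided by the undrained shear strength acting along the arc:
M_R = s_u·L_a·R = 68·27.90·17.2 = 32631.8 kN·m/m
M_D = W·d = 3041·8.04 = 24449.6 kN·m/m
FS = M_R / M_D = 32631.8 / 24449.6 = 1.335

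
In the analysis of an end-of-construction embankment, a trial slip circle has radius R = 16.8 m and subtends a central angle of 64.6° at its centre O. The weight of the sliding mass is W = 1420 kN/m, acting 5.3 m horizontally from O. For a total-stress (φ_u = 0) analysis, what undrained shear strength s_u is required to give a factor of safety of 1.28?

FS = s_u·L_a·R / (W·d), so s_u = FS·W·d / (L_a·R).
Arc length L_a = R·θ = 16.8·(64.6°·π/180) = 16.8·1.1275 = 18.94 m
s_u = 1.28·1420·5.3 / (18.94·16.8) = 9633.3 / 318.22 = 30.27 kPa

s_u = 30.3 kPa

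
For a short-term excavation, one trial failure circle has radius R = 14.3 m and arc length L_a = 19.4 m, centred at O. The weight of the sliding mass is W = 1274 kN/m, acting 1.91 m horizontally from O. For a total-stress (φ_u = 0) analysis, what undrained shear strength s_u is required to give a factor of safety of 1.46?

s_u = 12.8 kPa

FS = s_u·L_a·R / (W·d), so s_u = FS·W·d / (L_a·R).
s_u = 1.46·1274·1.91 / (19.40·14.3) = 3552.7 / 277.42 = 12.81 kPa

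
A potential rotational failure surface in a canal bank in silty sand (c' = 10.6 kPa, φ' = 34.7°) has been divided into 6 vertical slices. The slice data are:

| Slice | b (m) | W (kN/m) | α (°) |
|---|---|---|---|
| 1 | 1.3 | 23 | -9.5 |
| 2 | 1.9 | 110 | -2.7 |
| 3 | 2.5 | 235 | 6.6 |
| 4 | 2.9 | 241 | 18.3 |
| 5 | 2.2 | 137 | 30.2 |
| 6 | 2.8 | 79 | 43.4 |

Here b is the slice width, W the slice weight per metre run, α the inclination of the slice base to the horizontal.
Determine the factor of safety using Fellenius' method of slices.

Ordinary method of slices: FS = Σ[c'·Δl_i + (W_i cosα_i)·tanφ'] / Σ W_i sinα_i, with Δl_i = b_i / cosα_i.
Slice 1: Δl = 1.3/cos(-9.5°) = 1.318 m; N'_1 = 23·cos(-9.5°) = 22.7; c'Δl = 13.97; W sinα = -3.8
Slice 2: Δl = 1.9/cos(-2.7°) = 1.902 m; N'_2 = 110·cos(-2.7°) = 109.9; c'Δl = 20.16; W sinα = -5.2
Slice 3: Δl = 2.5/cos6.6° = 2.517 m; N'_3 = 235·cos6.6° = 233.4; c'Δl = 26.68; W sinα = 27.0
Slice 4: Δl = 2.9/cos18.3° = 3.054 m; N'_4 = 241·cos18.3° = 228.8; c'Δl = 32.38; W sinα = 75.7
Slice 5: Δl = 2.2/cos30.2° = 2.545 m; N'_5 = 137·cos30.2° = 118.4; c'Δl = 26.98; W sinα = 68.9
Slice 6: Δl = 2.8/cos43.4° = 3.854 m; N'_6 = 79·cos43.4° = 57.4; c'Δl = 40.85; W sinα = 54.3
Σc'Δl = 161.0 kN/m; ΣN' = 770.6 kN/m; ΣW sinα = 216.9 kN/m
Resisting = 161.0 + 770.6·tan34.7° = 161.0 + 533.6 = 694.6 kN/m
FS = 694.6 / 216.9 = 3.203

FS = 3.20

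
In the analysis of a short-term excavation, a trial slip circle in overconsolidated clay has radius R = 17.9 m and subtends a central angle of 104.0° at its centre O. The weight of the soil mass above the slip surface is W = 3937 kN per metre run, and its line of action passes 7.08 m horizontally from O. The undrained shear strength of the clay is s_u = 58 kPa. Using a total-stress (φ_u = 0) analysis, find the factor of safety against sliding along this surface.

FS = 1.21

Taking moments about the centre O, the resisting moment is provided by the undrained shear strength acting along the arc:
Arc length L_a = R·θ = 17.9·(104.0°·π/180) = 17.9·1.8151 = 32.49 m
M_R = s_u·L_a·R = 58·32.49·17.9 = 33732.2 kN·m/m
M_D = W·d = 3937·7.08 = 27874.0 kN·m/m
FS = M_R / M_D = 33732.2 / 27874.0 = 1.210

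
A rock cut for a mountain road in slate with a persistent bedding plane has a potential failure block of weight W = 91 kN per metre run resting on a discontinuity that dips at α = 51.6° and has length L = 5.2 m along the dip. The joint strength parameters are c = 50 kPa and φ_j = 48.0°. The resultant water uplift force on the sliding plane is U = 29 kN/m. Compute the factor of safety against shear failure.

FS = 4.07

Resolving the block weight along and normal to the plane and applying the Mohr–Coulomb strength on the joint:
N' = W cosα − U = 91·cos51.6° − 29 = 27.5 kN/m
Driving force T = W sinα = 91·sin51.6° = 71.3 kN/m
Resisting force R = c·L + N'·tanφ_j = 50·5.2 + 27.5·tan48.0° = 260.0 + 30.6 = 290.6 kN/m
FS = R / T = 290.6 / 71.3 = 4.074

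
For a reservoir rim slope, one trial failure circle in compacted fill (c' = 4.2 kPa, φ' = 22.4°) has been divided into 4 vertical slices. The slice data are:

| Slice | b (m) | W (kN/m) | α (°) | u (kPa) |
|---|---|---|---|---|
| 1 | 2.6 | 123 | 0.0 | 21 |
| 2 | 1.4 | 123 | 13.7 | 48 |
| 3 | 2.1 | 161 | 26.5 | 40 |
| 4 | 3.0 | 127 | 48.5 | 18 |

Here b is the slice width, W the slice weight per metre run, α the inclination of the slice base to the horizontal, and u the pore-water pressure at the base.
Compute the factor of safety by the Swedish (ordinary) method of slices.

FS = 0.59

Ordinary method of slices: FS = Σ[c'·Δl_i + (W_i cosα_i − u_i·Δl_i)·tanφ'] / Σ W_i sinα_i, with Δl_i = b_i / cosα_i.
Slice 1: Δl = 2.6/cos0.0° = 2.600 m; N'_1 = 123·cos0.0° − 21·2.600 = 68.4; c'Δl = 10.92; W sinα = 0.0
Slice 2: Δl = 1.4/cos13.7° = 1.441 m; N'_2 = 123·cos13.7° − 48·1.441 = 50.3; c'Δl = 6.05; W sinα = 29.1
Slice 3: Δl = 2.1/cos26.5° = 2.347 m; N'_3 = 161·cos26.5° − 40·2.347 = 50.2; c'Δl = 9.86; W sinα = 71.8
Slice 4: Δl = 3.0/cos48.5° = 4.527 m; N'_4 = 127·cos48.5° − 18·4.527 = 2.7; c'Δl = 19.02; W sinα = 95.1
Σc'Δl = 45.8 kN/m; ΣN' = 171.6 kN/m; ΣW sinα = 196.1 kN/m
Resisting = 45.8 + 171.6·tan22.4° = 45.8 + 70.7 = 116.6 kN/m
FS = 116.6 / 196.1 = 0.595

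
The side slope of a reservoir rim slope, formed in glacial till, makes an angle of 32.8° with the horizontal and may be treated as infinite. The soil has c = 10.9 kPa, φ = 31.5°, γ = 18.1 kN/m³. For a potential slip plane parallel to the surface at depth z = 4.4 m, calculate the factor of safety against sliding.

For an infinite slope with a slip plane parallel to the surface (no pore pressure): FS = [c + γz cos²β tanφ] / [γz sinβ cosβ].
γz = 18.1·4.4 = 79.64 kN/m²
Numerator = 10.9 + 79.64·cos²32.8°·tan31.5° = 10.9 + 79.64·0.7066·0.6128 = 45.382 kPa
Denominator = 79.64·sin32.8°·cos32.8° = 79.64·0.5417·0.8406 = 36.263 kPa
FS = 45.382 / 36.263 = 1.251

FS = 1.25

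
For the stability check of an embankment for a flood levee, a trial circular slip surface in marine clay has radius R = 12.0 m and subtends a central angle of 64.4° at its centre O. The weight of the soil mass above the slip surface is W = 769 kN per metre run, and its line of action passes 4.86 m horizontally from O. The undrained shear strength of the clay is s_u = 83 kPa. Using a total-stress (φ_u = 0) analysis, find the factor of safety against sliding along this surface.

Taking moments about the centre O, the resisting moment is provided by the undrained shear strength acting along the arc:
Arc length L_a = R·θ = 12.0·(64.4°·π/180) = 12.0·1.1240 = 13.49 m
M_R = s_u·L_a·R = 83·13.49·12.0 = 13434.0 kN·m/m
M_D = W·d = 769·4.86 = 3737.3 kN·m/m
FS = M_R / M_D = 13434.0 / 3737.3 = 3.595

FS = 3.59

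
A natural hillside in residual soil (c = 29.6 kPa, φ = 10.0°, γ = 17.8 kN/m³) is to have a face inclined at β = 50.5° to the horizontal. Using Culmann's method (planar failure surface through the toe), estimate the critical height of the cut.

Culmann's analysis gives the critical failure plane at α_cr = (β + φ)/2 = (50.5 + 10.0)/2 = 30.2°, and the critical height
H_c = (4c/γ) · sinβ cosφ / [1 − cos(β − φ)]
    = (4·29.6/17.8) · sin50.5°·cos10.0° / [1 − cos(40.5°)]
    = 6.652 · 0.7716·0.9848 / [1 − 0.7604]
    = 6.652 · 0.7599 / 0.2396
    = 21.10 m

H_c = 21.10 m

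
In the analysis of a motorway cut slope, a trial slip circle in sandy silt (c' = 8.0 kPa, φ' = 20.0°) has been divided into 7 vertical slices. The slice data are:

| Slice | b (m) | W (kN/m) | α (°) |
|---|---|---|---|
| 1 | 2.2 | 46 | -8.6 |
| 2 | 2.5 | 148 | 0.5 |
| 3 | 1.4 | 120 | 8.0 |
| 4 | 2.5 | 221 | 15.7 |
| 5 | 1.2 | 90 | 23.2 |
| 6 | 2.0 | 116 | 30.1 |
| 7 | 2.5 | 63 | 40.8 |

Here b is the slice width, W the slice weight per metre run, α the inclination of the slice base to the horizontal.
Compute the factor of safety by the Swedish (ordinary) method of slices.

Ordinary method of slices: FS = Σ[c'·Δl_i + (W_i cosα_i)·tanφ'] / Σ W_i sinα_i, with Δl_i = b_i / cosα_i.
Slice 1: Δl = 2.2/cos(-8.6°) = 2.225 m; N'_1 = 46·cos(-8.6°) = 45.5; c'Δl = 17.80; W sinα = -6.9
Slice 2: Δl = 2.5/cos0.5° = 2.500 m; N'_2 = 148·cos0.5° = 148.0; c'Δl = 20.00; W sinα = 1.3
Slice 3: Δl = 1.4/cos8.0° = 1.414 m; N'_3 = 120·cos8.0° = 118.8; c'Δl = 11.31; W sinα = 16.7
Slice 4: Δl = 2.5/cos15.7° = 2.597 m; N'_4 = 221·cos15.7° = 212.8; c'Δl = 20.78; W sinα = 59.8
Slice 5: Δl = 1.2/cos23.2° = 1.306 m; N'_5 = 90·cos23.2° = 82.7; c'Δl = 10.44; W sinα = 35.5
Slice 6: Δl = 2.0/cos30.1° = 2.312 m; N'_6 = 116·cos30.1° = 100.4; c'Δl = 18.49; W sinα = 58.2
Slice 7: Δl = 2.5/cos40.8° = 3.303 m; N'_7 = 63·cos40.8° = 47.7; c'Δl = 26.42; W sinα = 41.2
Σc'Δl = 125.2 kN/m; ΣN' = 755.8 kN/m; ΣW sinα = 205.7 kN/m
Resisting = 125.2 + 755.8·tan20.0° = 125.2 + 275.1 = 400.3 kN/m
FS = 400.3 / 205.7 = 1.946

FS = 1.95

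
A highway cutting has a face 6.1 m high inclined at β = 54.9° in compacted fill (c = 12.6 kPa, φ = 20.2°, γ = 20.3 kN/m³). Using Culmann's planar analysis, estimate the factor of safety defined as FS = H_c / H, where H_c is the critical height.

H_c = (4c/γ) · sinβ cosφ / [1 − cos(β − φ)]
    = (4·12.6/20.3) · sin54.9°·cos20.2° / [1 − cos34.7°]
    = 2.483 · 0.7678 / 0.1779 = 10.72 m
FS = H_c / H = 10.72 / 6.1 = 1.757

FS = 1.76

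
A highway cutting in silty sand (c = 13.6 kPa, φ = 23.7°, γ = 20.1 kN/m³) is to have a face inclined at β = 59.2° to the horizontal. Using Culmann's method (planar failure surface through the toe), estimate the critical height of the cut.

Culmann's analysis gives the critical failure plane at α_cr = (β + φ)/2 = (59.2 + 23.7)/2 = 41.5°, and the critical height
H_c = (4c/γ) · sinβ cosφ / [1 − cos(β − φ)]
    = (4·13.6/20.1) · sin59.2°·cos23.7° / [1 − cos(35.5°)]
    = 2.706 · 0.8590·0.9157 / [1 − 0.8141]
    = 2.706 · 0.7865 / 0.1859
    = 11.45 m

H_c = 11.45 m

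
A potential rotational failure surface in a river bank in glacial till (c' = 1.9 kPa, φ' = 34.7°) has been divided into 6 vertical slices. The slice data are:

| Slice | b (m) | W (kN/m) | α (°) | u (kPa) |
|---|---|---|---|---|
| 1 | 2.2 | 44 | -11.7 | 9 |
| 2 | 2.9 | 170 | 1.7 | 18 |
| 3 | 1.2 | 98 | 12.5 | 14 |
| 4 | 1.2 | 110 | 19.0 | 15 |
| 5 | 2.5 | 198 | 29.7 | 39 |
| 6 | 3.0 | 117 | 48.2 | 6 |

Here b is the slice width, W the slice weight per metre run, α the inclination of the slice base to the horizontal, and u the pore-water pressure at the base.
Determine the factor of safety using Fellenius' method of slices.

Ordinary method of slices: FS = Σ[c'·Δl_i + (W_i cosα_i − u_i·Δl_i)·tanφ'] / Σ W_i sinα_i, with Δl_i = b_i / cosα_i.
Slice 1: Δl = 2.2/cos(-11.7°) = 2.247 m; N'_1 = 44·cos(-11.7°) − 9·2.247 = 22.9; c'Δl = 4.27; W sinα = -8.9
Slice 2: Δl = 2.9/cos1.7° = 2.901 m; N'_2 = 170·cos1.7° − 18·2.901 = 117.7; c'Δl = 5.51; W sinα = 5.0
Slice 3: Δl = 1.2/cos12.5° = 1.229 m; N'_3 = 98·cos12.5° − 14·1.229 = 78.5; c'Δl = 2.34; W sinα = 21.2
Slice 4: Δl = 1.2/cos19.0° = 1.269 m; N'_4 = 110·cos19.0° − 15·1.269 = 85.0; c'Δl = 2.41; W sinα = 35.8
Slice 5: Δl = 2.5/cos29.7° = 2.878 m; N'_5 = 198·cos29.7° − 39·2.878 = 59.7; c'Δl = 5.47; W sinα = 98.1
Slice 6: Δl = 3.0/cos48.2° = 4.501 m; N'_6 = 117·cos48.2° − 6·4.501 = 51.0; c'Δl = 8.55; W sinα = 87.2
Σc'Δl = 28.5 kN/m; ΣN' = 414.7 kN/m; ΣW sinα = 238.5 kN/m
Resisting = 28.5 + 414.7·tan34.7° = 28.5 + 287.2 = 315.7 kN/m
FS = 315.7 / 238.5 = 1.324

FS = 1.32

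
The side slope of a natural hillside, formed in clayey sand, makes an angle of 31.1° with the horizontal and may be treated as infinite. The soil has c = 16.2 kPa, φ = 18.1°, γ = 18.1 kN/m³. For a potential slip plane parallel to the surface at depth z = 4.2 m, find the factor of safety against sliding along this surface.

For an infinite slope with a slip plane parallel to the surface (no pore pressure): FS = [c + γz cos²β tanφ] / [γz sinβ cosβ].
γz = 18.1·4.2 = 76.02 kN/m²
Numerator = 16.2 + 76.02·cos²31.1°·tan18.1° = 16.2 + 76.02·0.7332·0.3269 = 34.418 kPa
Denominator = 76.02·sin31.1°·cos31.1° = 76.02·0.5165·0.8563 = 33.623 kPa
FS = 34.418 / 33.623 = 1.024

FS = 1.02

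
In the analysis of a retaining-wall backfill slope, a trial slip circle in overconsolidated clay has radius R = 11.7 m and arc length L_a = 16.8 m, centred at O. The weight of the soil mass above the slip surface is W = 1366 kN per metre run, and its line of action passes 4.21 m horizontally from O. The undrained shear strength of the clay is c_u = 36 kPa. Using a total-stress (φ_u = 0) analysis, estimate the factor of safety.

Taking moments about the centre O, the resisting moment is provided by the undrained shear strength acting along the arc:
M_R = c_u·L_a·R = 36·16.80·11.7 = 7076.2 kN·m/m
M_D = W·d = 1366·4.21 = 5750.9 kN·m/m
FS = M_R / M_D = 7076.2 / 5750.9 = 1.230

FS = 1.23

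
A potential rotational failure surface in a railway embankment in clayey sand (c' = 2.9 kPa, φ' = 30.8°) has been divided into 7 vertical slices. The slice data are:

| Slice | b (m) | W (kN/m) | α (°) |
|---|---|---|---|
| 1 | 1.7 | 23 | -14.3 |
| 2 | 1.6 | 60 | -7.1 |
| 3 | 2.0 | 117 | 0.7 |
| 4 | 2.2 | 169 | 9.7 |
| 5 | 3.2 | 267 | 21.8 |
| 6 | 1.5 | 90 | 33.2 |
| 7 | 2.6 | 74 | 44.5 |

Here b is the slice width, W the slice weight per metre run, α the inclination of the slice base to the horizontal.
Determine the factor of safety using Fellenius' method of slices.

FS = 2.26

Ordinary method of slices: FS = Σ[c'·Δl_i + (W_i cosα_i)·tanφ'] / Σ W_i sinα_i, with Δl_i = b_i / cosα_i.
Slice 1: Δl = 1.7/cos(-14.3°) = 1.754 m; N'_1 = 23·cos(-14.3°) = 22.3; c'Δl = 5.09; W sinα = -5.7
Slice 2: Δl = 1.6/cos(-7.1°) = 1.612 m; N'_2 = 60·cos(-7.1°) = 59.5; c'Δl = 4.68; W sinα = -7.4
Slice 3: Δl = 2.0/cos0.7° = 2.000 m; N'_3 = 117·cos0.7° = 117.0; c'Δl = 5.80; W sinα = 1.4
Slice 4: Δl = 2.2/cos9.7° = 2.232 m; N'_4 = 169·cos9.7° = 166.6; c'Δl = 6.47; W sinα = 28.5
Slice 5: Δl = 3.2/cos21.8° = 3.446 m; N'_5 = 267·cos21.8° = 247.9; c'Δl = 9.99; W sinα = 99.2
Slice 6: Δl = 1.5/cos33.2° = 1.793 m; N'_6 = 90·cos33.2° = 75.3; c'Δl = 5.20; W sinα = 49.3
Slice 7: Δl = 2.6/cos44.5° = 3.645 m; N'_7 = 74·cos44.5° = 52.8; c'Δl = 10.57; W sinα = 51.9
Σc'Δl = 47.8 kN/m; ΣN' = 741.4 kN/m; ΣW sinα = 217.1 kN/m
Resisting = 47.8 + 741.4·tan30.8° = 47.8 + 442.0 = 489.8 kN/m
FS = 489.8 / 217.1 = 2.256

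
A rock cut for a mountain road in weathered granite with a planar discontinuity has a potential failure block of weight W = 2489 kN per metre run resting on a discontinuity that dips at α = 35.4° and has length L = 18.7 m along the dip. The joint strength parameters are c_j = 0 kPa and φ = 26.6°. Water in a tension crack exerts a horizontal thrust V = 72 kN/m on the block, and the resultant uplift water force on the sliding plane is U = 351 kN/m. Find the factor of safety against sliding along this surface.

FS = 0.55

Resolving the block weight along and normal to the plane and applying the Mohr–Coulomb strength on the joint:
N' = W cosα − U − V sinα = 2489·cos35.4° − 351 − 72·sin35.4° = 1636.1 kN/m
Driving force T = W sinα + V cosα = 2489·sin35.4° + 72·cos35.4° = 1500.5 kN/m
Resisting force R = c_j·L + N'·tanφ = 0·18.7 + 1636.1·tan26.6° = 0.0 + 819.3 = 819.3 kN/m
FS = R / T = 819.3 / 1500.5 = 0.546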